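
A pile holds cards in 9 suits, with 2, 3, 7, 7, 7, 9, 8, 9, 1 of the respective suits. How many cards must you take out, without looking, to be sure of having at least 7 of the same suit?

In the worst case you take as many as possible of each suit without reaching 7: 2 + 3 + 6 + 6 + 6 + 6 + 6 + 6 + 1 = 42.
The next one must give 7 of some suit, so 42 + 1 = 43.

43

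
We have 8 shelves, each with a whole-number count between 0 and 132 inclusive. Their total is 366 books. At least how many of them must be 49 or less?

1

If only k of them are at most 49, the other 8 − k are at least 50, so the total is at least (8 − k)·50 + k·0.
This is ≤ 366, so (8 − k)·50 + 0k ≤ 366, which gives k ≥ 1.
Exactly 1 works: 1 value at 0 and 7 at 50 total 350; raise one of the low values by 16 (still ≤ 49) to hit 366.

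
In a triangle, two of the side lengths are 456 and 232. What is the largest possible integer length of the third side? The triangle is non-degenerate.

The third side must be less than 456 + 232 = 688.
The largest integer below 688 is 687.

687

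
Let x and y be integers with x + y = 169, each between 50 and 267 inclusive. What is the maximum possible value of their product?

For a fixed sum, the product xy is largest when x and y are as close as possible.
Taking x = 84 and y = 85 (both in [50, 267]) gives xy = 7140.

7140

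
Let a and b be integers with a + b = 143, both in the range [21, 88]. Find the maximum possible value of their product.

5112

For a fixed sum, the product ab is largest when a and b are as close as possible.
Taking a = 71 and b = 72 (both in [21, 88]) gives ab = 5112.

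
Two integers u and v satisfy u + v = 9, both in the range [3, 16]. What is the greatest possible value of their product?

20

With u + v fixed, uv peaks when the two are closest together.
Taking u = 4 and v = 5 (both in [3, 16]) gives uv = 20.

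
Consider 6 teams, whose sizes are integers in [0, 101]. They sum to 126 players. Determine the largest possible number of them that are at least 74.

1

If k of the values are ≥ 74, the total is ≥ 74k + 0(6 − k).
Setting 74k + 0(6 − k) ≤ 126 gives 74k ≤ 126, so k ≤ 1.
k = 1 is achieved by 1 value at 74 and 5 at 0, total 74; add 52 to one value (staying below 74) to reach 126.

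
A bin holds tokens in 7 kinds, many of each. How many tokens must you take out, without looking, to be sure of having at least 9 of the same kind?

In the worst case you draw 8 of each of the 7 kinds: 7 × 8 = 56.
One more forces 9 of some kind, so 56 + 1 = 57.

57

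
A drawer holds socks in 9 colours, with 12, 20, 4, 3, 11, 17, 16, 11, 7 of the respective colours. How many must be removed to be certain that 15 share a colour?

91

In the worst case you take as many as possible of each colour without reaching 15: 12 + 14 + 4 + 3 + 11 + 14 + 14 + 11 + 7 = 90.
The next one must give 15 of some colour, so 90 + 1 = 91.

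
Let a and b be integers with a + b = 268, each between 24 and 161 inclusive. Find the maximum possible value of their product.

17956

For a fixed sum, the product ab is largest when a and b are as close as possible.
Taking a = 134 and b = 134 (both in [24, 161]) gives ab = 17956.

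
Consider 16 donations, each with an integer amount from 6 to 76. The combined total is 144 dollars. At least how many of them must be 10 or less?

7

Let j be the number exceeding 10. Then the total is ≥ 11·j + 6·(16 − j) = 96 + 5j.
So 5j ≤ 48 and j ≤ 9; hence at least 16 − 9 = 7 are ≤ 10.
Exactly 7 works: 7 values at 6 and 9 at 11 total 141; raise one of the low values by 3 (still ≤ 10) to hit 144.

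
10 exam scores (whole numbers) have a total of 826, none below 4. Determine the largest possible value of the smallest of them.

82

The 10 values sum to 826, so their minimum is at most ⌊826/10⌋ = 82.
Taking 4 copies of 82 and 6 copies of 83 gives exactly 826, so 82 is attained.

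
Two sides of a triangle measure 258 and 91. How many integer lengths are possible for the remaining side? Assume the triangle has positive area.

The triangle inequality gives |258 − 91| < c < 258 + 91, i.e. 167 < c < 349.
So c can be any integer from 168 to 348: 181 values.

181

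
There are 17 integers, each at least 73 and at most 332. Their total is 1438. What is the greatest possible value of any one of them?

Maximizing one value means minimizing the remaining 16.
The other 16 contribute at least 16 × 73 = 1168, leaving at most 1438 − 1168 = 270.
Since 270 ≤ 332, this is achievable: one at 270 and 16 at 73.

270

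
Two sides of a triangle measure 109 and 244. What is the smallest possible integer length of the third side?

136

The third side must exceed |109 − 244| = 135.
The smallest integer above 135 is 136.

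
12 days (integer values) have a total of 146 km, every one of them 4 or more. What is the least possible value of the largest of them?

If every one of the 12 were at most 12, the total would be at most 12 × 12 = 144 < 146.
Equality holds with 2 values of 13 and 10 values of 12.

13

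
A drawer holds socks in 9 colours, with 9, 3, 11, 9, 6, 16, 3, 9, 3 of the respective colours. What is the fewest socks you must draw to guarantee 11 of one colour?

In the worst case you take as many as possible of each colour without reaching 11: 9 + 3 + 10 + 9 + 6 + 10 + 3 + 9 + 3 = 62.
The next one must give 11 of some colour, so 62 + 1 = 63.

63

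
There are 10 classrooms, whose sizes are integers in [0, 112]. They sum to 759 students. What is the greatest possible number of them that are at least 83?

9

If k of the values are ≥ 83, the total is ≥ 83k + 0(10 − k).
Setting 83k + 0(10 − k) ≤ 759 gives 83k ≤ 759, so k ≤ 9.
k = 9 is achieved by 9 values at 83 and 1 at 0, total 747; add 12 to one value (staying below 83) to reach 759.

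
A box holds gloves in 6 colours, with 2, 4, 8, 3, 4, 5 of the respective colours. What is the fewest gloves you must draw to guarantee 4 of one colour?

In the worst case you take as many as possible of each colour without reaching 4: 2 + 3 + 3 + 3 + 3 + 3 = 17.
The next one must give 4 of some colour, so 17 + 1 = 18.

18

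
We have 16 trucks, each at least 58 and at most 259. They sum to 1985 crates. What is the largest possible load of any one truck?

To make one truck as large as possible, make the other 15 as small as possible.
The other 15 contribute at least 15 × 58 = 870, leaving at most 1985 − 870 = 1115.
But each truck is capped at 259, so the maximum is 259.
Achievable: one at 259 and the other 15 totalling 1726, which fits since 15 × 58 ≤ 1726 ≤ 15 × 259.

259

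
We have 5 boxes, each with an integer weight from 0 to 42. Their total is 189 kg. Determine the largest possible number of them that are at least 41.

Suppose k of them are at least 41. Those contribute at least 41 each and the other 5 − k at least 0 each.
So the total is at least 41k + 0(5 − k) = 0 + 41k. This must be ≤ 189, giving k ≤ 4.
k = 4 is achieved by 4 values at 41 and 1 at 0, total 164; add 25 to one value (staying below 41) to reach 189.

4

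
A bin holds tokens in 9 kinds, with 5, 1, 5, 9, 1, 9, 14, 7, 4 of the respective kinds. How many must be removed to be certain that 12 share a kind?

In the worst case you take as many as possible of each kind without reaching 12: 5 + 1 + 5 + 9 + 1 + 9 + 11 + 7 + 4 = 52.
The next one must give 12 of some kind, so 52 + 1 = 53.

53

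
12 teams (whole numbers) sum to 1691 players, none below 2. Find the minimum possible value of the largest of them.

Some value must be at least ⌈1691/12⌉ = 141, since 12 × 140 = 1680 < 1691.
Equality holds with 11 values of 141 and 1 value of 140.

141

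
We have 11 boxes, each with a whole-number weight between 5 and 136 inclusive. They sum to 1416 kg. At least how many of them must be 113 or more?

8

Suppose at most 11 − j of them reach 113; then j values are ≤ 112 and the rest ≤ 136.
The total is then ≤ 112·j + 136·(11 − j) = 1496 − 24j. For this to be ≥ 1416 we need j ≤ 3, so at least 11 − 3 = 8 must reach 113.
Exactly 8 works: 8 values at 136 and 3 at 112 total 1424; lower one of the high values by 8 (still ≥ 113) to hit 1416.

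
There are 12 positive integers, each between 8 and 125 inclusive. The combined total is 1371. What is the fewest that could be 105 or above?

If only k of them are at least 105, the other 12 − k are at most 104, so the total is at most k·125 + (12 − k)·104.
This must reach 1371, so k·125 + (12 − k)·104 ≥ 1371, giving k ≥ 6.
Exactly 6 works: 6 values at 125 and 6 at 104 total 1374; lower one of the high values by 3 (still ≥ 105) to hit 1371.

6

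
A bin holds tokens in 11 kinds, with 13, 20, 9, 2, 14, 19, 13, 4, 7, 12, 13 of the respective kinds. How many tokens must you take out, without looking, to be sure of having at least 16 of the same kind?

In the worst case you take as many as possible of each kind without reaching 16: 13 + 15 + 9 + 2 + 14 + 15 + 13 + 4 + 7 + 12 + 13 = 117.
The next one must give 16 of some kind, so 117 + 1 = 118.

118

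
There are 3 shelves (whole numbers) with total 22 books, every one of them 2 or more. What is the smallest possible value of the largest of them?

The average is 22/3 > 7, so not all 3 can be 7 or less; the largest is ≥ 8.
Equality holds with 1 value of 8 and 2 values of 7.

8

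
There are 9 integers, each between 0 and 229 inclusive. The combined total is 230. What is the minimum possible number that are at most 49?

If only k of them are at most 49, the other 9 − k are at least 50, so the total is at least (9 − k)·50 + k·0.
This is ≤ 230, so (9 − k)·50 + 0k ≤ 230, which gives k ≥ 5.
Exactly 5 works: 5 values at 0 and 4 at 50 total 200; raise one of the low values by 30 (still ≤ 49) to hit 230.

5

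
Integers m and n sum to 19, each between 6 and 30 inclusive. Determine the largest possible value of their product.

90

For a fixed sum, the product mn is largest when m and n are as close as possible.
Taking m = 9 and n = 10 (both in [6, 30]) gives mn = 90.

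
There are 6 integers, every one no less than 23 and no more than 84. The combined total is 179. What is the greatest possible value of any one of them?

64

Maximizing one value means minimizing the remaining 5.
The other 5 contribute at least 5 × 23 = 115, leaving at most 179 − 115 = 64.
Since 64 ≤ 84, this is achievable: one at 64 and 5 at 23.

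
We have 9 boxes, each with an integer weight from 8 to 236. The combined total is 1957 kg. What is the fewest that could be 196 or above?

5

Each value short of 196 is at most 195, costing at least 236 − 195 = 41 against the maximum total of 2124.
We can afford to lose at most 2124 − 1957 = 167, so at most ⌊167/41⌋ = 4 fall short, and at least 5 are ≥ 196.
Exactly 5 works: 5 values at 236 and 4 at 195 total 1960; lower one of the high values by 3 (still ≥ 196) to hit 1957.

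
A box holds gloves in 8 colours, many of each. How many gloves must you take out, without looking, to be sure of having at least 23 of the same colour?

177

You could draw 22 of every colour without reaching 23 of any — 176 in all.
One more forces 23 of some colour, so 176 + 1 = 177.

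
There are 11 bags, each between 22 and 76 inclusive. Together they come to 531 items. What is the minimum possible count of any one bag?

22

To make one bag as small as possible, make the other 10 as large as possible.
The other 10 can take up 10 × 76 = 760 ≥ 531 − 22, so one bag can sit at its floor of 22.
Achievable: one at 22 and the other 10 totalling 509, which fits since 10 × 22 ≤ 509 ≤ 10 × 76.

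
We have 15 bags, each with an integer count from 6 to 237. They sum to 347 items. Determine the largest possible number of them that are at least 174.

If k of the values are ≥ 174, the total is ≥ 174k + 6(15 − k).
Setting 174k + 6(15 − k) ≤ 347 gives 168k ≤ 257, so k ≤ 1.
k = 1 is achieved by 1 value at 174 and 14 at 6, total 258; add 89 to one value (staying below 174) to reach 347.

1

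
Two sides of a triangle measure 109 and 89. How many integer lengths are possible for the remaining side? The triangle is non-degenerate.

177

The triangle inequality gives |109 − 89| < c < 109 + 89, i.e. 20 < c < 198.
So c can be any integer from 21 to 197: 177 values.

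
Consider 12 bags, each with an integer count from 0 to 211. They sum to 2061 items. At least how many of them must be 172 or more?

1

Suppose at most 12 − j of them reach 172; then j values are ≤ 171 and the rest ≤ 211.
The total is then ≤ 171·j + 211·(12 − j) = 2532 − 40j. For this to be ≥ 2061 we need j ≤ 11, so at least 12 − 11 = 1 must reach 172.
Exactly 1 works: 1 value at 211 and 11 at 171 total 2092; lower one of the high values by 31 (still ≥ 172) to hit 2061.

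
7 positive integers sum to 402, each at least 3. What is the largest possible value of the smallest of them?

The 7 values sum to 402, so their minimum is at most ⌊402/7⌋ = 57.
Equality holds with 4 values of 57 and 3 values of 58.

57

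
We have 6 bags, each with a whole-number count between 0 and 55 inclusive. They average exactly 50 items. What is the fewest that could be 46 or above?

3

The total is 6 × 50 = 300.
Each value short of 46 is at most 45, costing at least 55 − 45 = 10 against the maximum total of 330.
We can afford to lose at most 330 − 300 = 30, so at most ⌊30/10⌋ = 3 fall short, and at least 3 are ≥ 46.
Exactly 3 works: 3 values at 55 and 3 at 45 total 300.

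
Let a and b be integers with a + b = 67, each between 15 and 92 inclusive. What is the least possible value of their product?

780

For a fixed sum, ab is smallest when a and b are as far apart as possible.
At the endpoint a = 15, b = 67 − 15 = 52, so ab = 15 × 52 = 780.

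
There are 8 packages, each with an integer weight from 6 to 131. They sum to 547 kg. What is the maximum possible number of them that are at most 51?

Suppose k of them are at most 51. Those contribute at most 51 each and the rest at most 131 each.
So the total is at most 51k + 131(8 − k) = 1048 − 80k. This must still be ≥ 547, so k ≤ 6.
k = 6 is achieved by 6 values at 51 and 2 at 131, total 568; lower one of the 131's by 21 (still > 51) to reach 547.

6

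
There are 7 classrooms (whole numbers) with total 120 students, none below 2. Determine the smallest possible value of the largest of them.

If every one of the 7 were at most 17, the total would be at most 7 × 17 = 119 < 120.
Equality holds with 1 value of 18 and 6 values of 17.

18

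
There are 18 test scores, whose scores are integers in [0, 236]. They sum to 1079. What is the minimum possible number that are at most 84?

6

Let j be the number exceeding 84. Then the total is ≥ 85·j + 0·(18 − j) = 0 + 85j.
So 85j ≤ 1079 and j ≤ 12; hence at least 18 − 12 = 6 are ≤ 84.
Exactly 6 works: 6 values at 0 and 12 at 85 total 1020; raise one of the low values by 59 (still ≤ 84) to hit 1079.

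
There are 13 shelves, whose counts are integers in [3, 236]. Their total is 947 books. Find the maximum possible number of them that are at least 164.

Suppose k of them are at least 164. Those contribute at least 164 each and the other 13 − k at least 3 each.
So the total is at least 164k + 3(13 − k) = 39 + 161k. This must be ≤ 947, giving k ≤ 5.
k = 5 is achieved by 5 values at 164 and 8 at 3, total 844; add 103 to one value (staying below 164) to reach 947.

5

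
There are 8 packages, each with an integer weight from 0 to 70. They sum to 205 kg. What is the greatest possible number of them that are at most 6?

Suppose k of them are at most 6. Those contribute at most 6 each and the rest at most 70 each.
So the total is at most 6k + 70(8 − k) = 560 − 64k. This must still be ≥ 205, so k ≤ 5.
k = 5 is achieved by 5 values at 6 and 3 at 70, total 240; lower one of the 70's by 35 (still > 6) to reach 205.

5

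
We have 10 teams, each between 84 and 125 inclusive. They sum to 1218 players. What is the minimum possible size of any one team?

To make one team as small as possible, make the other 9 as large as possible.
The other 9 contribute at most 9 × 125 = 1125, leaving at least 1218 − 1125 = 93.
Since 93 ≥ 84, this is achievable: one at 93 and 9 at 125.

93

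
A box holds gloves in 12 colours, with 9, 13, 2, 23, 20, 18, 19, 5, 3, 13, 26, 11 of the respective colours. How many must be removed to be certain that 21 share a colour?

In the worst case you take as many as possible of each colour without reaching 21: 9 + 13 + 2 + 20 + 20 + 18 + 19 + 5 + 3 + 13 + 20 + 11 = 153.
The next one must give 21 of some colour, so 153 + 1 = 154.

154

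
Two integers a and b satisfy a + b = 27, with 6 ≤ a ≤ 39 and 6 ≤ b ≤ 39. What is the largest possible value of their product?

For a fixed sum, the product ab is largest when a and b are as close as possible.
Taking a = 13 and b = 14 (both in [6, 39]) gives ab = 182.

182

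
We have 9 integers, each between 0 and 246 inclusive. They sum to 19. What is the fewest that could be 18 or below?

Let j be the number exceeding 18. Then the total is ≥ 19·j + 0·(9 − j) = 0 + 19j.
So 19j ≤ 19 and j ≤ 1; hence at least 9 − 1 = 8 are ≤ 18.
Exactly 8 works: 8 values at 0 and 1 at 19 total 19.

8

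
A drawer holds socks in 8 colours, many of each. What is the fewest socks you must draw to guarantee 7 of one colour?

You could draw 6 of every colour without reaching 7 of any — 48 in all.
One more forces 7 of some colour, so 48 + 1 = 49.

49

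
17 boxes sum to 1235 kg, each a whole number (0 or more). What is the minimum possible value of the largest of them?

73

The average is 1235/17 > 72, so not all 17 can be 72 or less; the largest is ≥ 73.
Taking 6 copies of 72 and 11 copies of 73 gives exactly 1235, so 73 is attained.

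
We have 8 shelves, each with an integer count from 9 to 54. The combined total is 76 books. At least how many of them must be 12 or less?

7

If only k of them are at most 12, the other 8 − k are at least 13, so the total is at least (8 − k)·13 + k·9.
This is ≤ 76, so (8 − k)·13 + 9k ≤ 76, which gives k ≥ 7.
Exactly 7 works: 7 values at 9 and 1 at 13 total 76.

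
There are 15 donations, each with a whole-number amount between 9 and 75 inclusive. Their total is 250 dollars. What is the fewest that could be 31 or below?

Each value above 31 is at least 32, contributing at least 32 − 9 = 23 above the floor 9.
The sum exceeds the floor total 135 by 115, so at most ⌊115/23⌋ = 5 exceed 31, and at least 10 are ≤ 31.
Exactly 10 works: 10 values at 9 and 5 at 32 total 250.

10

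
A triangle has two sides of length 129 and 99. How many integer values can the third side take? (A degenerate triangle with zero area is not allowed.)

197

The triangle inequality gives |129 − 99| < c < 129 + 99, i.e. 30 < c < 228.
So c can be any integer from 31 to 227: 197 values.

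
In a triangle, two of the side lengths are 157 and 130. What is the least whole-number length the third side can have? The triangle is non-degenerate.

The third side must exceed |157 − 130| = 27.
The smallest integer above 27 is 28.

28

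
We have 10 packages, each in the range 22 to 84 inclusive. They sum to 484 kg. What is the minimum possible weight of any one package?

To make one package as small as possible, make the other 9 as large as possible.
The other 9 can take up 9 × 84 = 756 ≥ 484 − 22, so one package can sit at its floor of 22.
Achievable: one at 22 and the other 9 totalling 462, which fits since 9 × 22 ≤ 462 ≤ 9 × 84.

22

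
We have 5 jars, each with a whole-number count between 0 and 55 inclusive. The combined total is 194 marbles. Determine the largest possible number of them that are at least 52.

If k of the values are ≥ 52, the total is ≥ 52k + 0(5 − k).
Setting 52k + 0(5 − k) ≤ 194 gives 52k ≤ 194, so k ≤ 3.
k = 3 is achieved by 3 values at 52 and 2 at 0, total 156; add 38 to one value (staying below 52) to reach 194.

3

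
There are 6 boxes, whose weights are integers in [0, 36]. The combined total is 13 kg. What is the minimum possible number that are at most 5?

4

If only k of them are at most 5, the other 6 − k are at least 6, so the total is at least (6 − k)·6 + k·0.
This is ≤ 13, so (6 − k)·6 + 0k ≤ 13, which gives k ≥ 4.
Exactly 4 works: 4 values at 0 and 2 at 6 total 12; raise one of the low values by 1 (still ≤ 5) to hit 13.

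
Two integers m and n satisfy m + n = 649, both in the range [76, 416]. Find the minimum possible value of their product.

96928

Since m + n is fixed, pushing one of them to its bound minimizes the product.
At the endpoint m = 233, n = 649 − 233 = 416, so mn = 233 × 416 = 96928.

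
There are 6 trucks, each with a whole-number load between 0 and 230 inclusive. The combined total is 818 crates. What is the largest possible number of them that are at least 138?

If k of the values are ≥ 138, the total is ≥ 138k + 0(6 − k).
Setting 138k + 0(6 − k) ≤ 818 gives 138k ≤ 818, so k ≤ 5.
k = 5 is achieved by 5 values at 138 and 1 at 0, total 690; add 128 to one value (staying below 138) to reach 818.

5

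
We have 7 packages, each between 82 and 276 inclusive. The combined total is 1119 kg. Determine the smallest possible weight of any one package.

Minimizing one value means maximizing the remaining 6.
The other 6 can take up 6 × 276 = 1656 ≥ 1119 − 82, so one package can sit at its floor of 82.
Achievable: one at 82 and the other 6 totalling 1037, which fits since 6 × 82 ≤ 1037 ≤ 6 × 276.

82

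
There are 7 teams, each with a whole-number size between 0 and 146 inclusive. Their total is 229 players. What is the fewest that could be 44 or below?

If only k of them are at most 44, the other 7 − k are at least 45, so the total is at least (7 − k)·45 + k·0.
This is ≤ 229, so (7 − k)·45 + 0k ≤ 229, which gives k ≥ 2.
Exactly 2 works: 2 values at 0 and 5 at 45 total 225; raise one of the low values by 4 (still ≤ 44) to hit 229.

2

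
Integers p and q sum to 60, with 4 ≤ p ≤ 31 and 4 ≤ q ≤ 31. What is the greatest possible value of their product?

900

For a fixed sum, the product pq is largest when p and q are as close as possible.
Taking p = 30 and q = 30 (both in [4, 31]) gives pq = 900.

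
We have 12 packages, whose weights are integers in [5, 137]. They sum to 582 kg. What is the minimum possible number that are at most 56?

2

Each value above 56 is at least 57, contributing at least 57 − 5 = 52 above the floor 5.
The sum exceeds the floor total 60 by 522, so at most ⌊522/52⌋ = 10 exceed 56, and at least 2 are ≤ 56.
Exactly 2 works: 2 values at 5 and 10 at 57 total 580; raise one of the low values by 2 (still ≤ 56) to hit 582.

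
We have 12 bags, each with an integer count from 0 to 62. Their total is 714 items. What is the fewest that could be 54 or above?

Suppose at most 12 − j of them reach 54; then j values are ≤ 53 and the rest ≤ 62.
The total is then ≤ 53·j + 62·(12 − j) = 744 − 9j. For this to be ≥ 714 we need j ≤ 3, so at least 12 − 3 = 9 must reach 54.
Exactly 9 works: 9 values at 62 and 3 at 53 total 717; lower one of the high values by 3 (still ≥ 54) to hit 714.

9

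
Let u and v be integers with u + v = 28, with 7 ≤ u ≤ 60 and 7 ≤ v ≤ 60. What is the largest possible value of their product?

196

uv = u(28 − u) is maximized when u is as near 28/2 as the bounds allow.
Taking u = 14 and v = 14 (both in [7, 60]) gives uv = 196.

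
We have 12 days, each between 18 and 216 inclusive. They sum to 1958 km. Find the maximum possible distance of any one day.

216

To make one day as large as possible, make the other 11 as small as possible.
The other 11 contribute at least 11 × 18 = 198, leaving at most 1958 − 198 = 1760.
But each day is capped at 216, so the maximum is 216.
Achievable: one at 216 and the other 11 totalling 1742, which fits since 11 × 18 ≤ 1742 ≤ 11 × 216.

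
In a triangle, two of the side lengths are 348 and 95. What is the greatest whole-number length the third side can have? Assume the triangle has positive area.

The third side must be less than 348 + 95 = 443.
The largest integer below 443 is 442.

442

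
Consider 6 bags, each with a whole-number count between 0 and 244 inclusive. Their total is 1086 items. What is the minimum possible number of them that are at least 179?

1

Each value short of 179 is at most 178, costing at least 244 − 178 = 66 against the maximum total of 1464.
We can afford to lose at most 1464 − 1086 = 378, so at most ⌊378/66⌋ = 5 fall short, and at least 1 are ≥ 179.
Exactly 1 works: 1 value at 244 and 5 at 178 total 1134; lower one of the high values by 48 (still ≥ 179) to hit 1086.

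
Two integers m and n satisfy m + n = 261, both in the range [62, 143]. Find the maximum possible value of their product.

For a fixed sum, the product mn is largest when m and n are as close as possible.
Taking m = 130 and n = 131 (both in [62, 143]) gives mn = 17030.

17030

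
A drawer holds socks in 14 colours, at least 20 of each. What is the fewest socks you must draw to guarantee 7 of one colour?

In the worst case you draw 6 of each of the 14 colours: 14 × 6 = 84.
One more forces 7 of some colour, so 84 + 1 = 85.

85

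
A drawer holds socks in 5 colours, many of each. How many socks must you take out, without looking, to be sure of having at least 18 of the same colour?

You could draw 17 of every colour without reaching 18 of any — 85 in all.
One more forces 18 of some colour, so 85 + 1 = 86.

86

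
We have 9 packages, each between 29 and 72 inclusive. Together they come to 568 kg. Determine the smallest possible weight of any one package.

Minimizing one value means maximizing the remaining 8.
The other 8 can take up 8 × 72 = 576 ≥ 568 − 29, so one package can sit at its floor of 29.
Achievable: one at 29 and the other 8 totalling 539, which fits since 8 × 29 ≤ 539 ≤ 8 × 72.

29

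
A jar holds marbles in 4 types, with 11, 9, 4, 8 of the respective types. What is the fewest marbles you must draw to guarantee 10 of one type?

In the worst case you take as many as possible of each type without reaching 10: 9 + 9 + 4 + 8 = 30.
The next one must give 10 of some type, so 30 + 1 = 31.

31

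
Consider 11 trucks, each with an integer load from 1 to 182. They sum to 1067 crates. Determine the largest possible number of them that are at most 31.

6

Suppose k of them are at most 31. Those contribute at most 31 each and the rest at most 182 each.
So the total is at most 31k + 182(11 − k) = 2002 − 151k. This must still be ≥ 1067, so k ≤ 6.
k = 6 is achieved by 6 values at 31 and 5 at 182, total 1096; lower one of the 182's by 29 (still > 31) to reach 1067.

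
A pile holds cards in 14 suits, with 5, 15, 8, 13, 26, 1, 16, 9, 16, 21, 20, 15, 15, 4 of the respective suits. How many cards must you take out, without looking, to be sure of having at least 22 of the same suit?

In the worst case you take as many as possible of each suit without reaching 22: 5 + 15 + 8 + 13 + 21 + 1 + 16 + 9 + 16 + 21 + 20 + 15 + 15 + 4 = 179.
The next one must give 22 of some suit, so 179 + 1 = 180.

180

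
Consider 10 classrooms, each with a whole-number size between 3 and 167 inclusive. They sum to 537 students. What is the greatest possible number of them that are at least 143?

If k of the values are ≥ 143, the total is ≥ 143k + 3(10 − k).
Setting 143k + 3(10 − k) ≤ 537 gives 140k ≤ 507, so k ≤ 3.
k = 3 is achieved by 3 values at 143 and 7 at 3, total 450; add 87 to one value (staying below 143) to reach 537.

3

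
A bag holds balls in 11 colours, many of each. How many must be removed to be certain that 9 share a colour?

89

You could draw 8 of every colour without reaching 9 of any — 88 in all.
One more forces 9 of some colour, so 88 + 1 = 89.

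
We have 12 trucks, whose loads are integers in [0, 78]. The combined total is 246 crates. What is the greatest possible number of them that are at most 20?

Each value at 20 or below falls at least 78 − 20 = 58 short of the ceiling 78.
The ceiling total is 12 × 78 = 936, and we need 246, so at most ⌊(936 − 246)/58⌋ = 11 can be that low.
k = 11 is achieved by 11 values at 20 and 1 at 78, total 298; lower one of the 78's by 52 (still > 20) to reach 246.

11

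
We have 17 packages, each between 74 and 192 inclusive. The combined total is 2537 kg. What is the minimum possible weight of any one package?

Minimizing one value means maximizing the remaining 16.
The other 16 can take up 16 × 192 = 3072 ≥ 2537 − 74, so one package can sit at its floor of 74.
Achievable: one at 74 and the other 16 totalling 2463, which fits since 16 × 74 ≤ 2463 ≤ 16 × 192.

74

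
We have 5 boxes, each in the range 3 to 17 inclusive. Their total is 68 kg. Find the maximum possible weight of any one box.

17

To make one box as large as possible, make the other 4 as small as possible.
The other 4 contribute at least 4 × 3 = 12, leaving at most 68 − 12 = 56.
But each box is capped at 17, so the maximum is 17.
Achievable: one at 17 and the other 4 totalling 51, which fits since 4 × 3 ≤ 51 ≤ 4 × 17.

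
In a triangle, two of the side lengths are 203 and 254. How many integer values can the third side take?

405

The triangle inequality gives |203 − 254| < c < 203 + 254, i.e. 51 < c < 457.
So c can be any integer from 52 to 456: 405 values.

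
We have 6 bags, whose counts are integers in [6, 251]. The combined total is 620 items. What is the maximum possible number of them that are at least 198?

If k of the values are ≥ 198, the total is ≥ 198k + 6(6 − k).
Setting 198k + 6(6 − k) ≤ 620 gives 192k ≤ 584, so k ≤ 3.
k = 3 is achieved by 3 values at 198 and 3 at 6, total 612; add 8 to one value (staying below 198) to reach 620.

3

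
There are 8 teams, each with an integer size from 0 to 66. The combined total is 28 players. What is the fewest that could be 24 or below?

7

If only k of them are at most 24, the other 8 − k are at least 25, so the total is at least (8 − k)·25 + k·0.
This is ≤ 28, so (8 − k)·25 + 0k ≤ 28, which gives k ≥ 7.
Exactly 7 works: 7 values at 0 and 1 at 25 total 25; raise one of the low values by 3 (still ≤ 24) to hit 28.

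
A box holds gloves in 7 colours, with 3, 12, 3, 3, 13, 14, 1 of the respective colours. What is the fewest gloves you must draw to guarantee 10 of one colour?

In the worst case you take as many as possible of each colour without reaching 10: 3 + 9 + 3 + 3 + 9 + 9 + 1 = 37.
The next one must give 10 of some colour, so 37 + 1 = 38.

38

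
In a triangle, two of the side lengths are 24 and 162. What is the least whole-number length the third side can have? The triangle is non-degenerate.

139

The third side must exceed |24 − 162| = 138.
The smallest integer above 138 is 139.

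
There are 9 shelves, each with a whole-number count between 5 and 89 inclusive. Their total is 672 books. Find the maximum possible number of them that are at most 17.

1

Suppose k of them are at most 17. Those contribute at most 17 each and the rest at most 89 each.
So the total is at most 17k + 89(9 − k) = 801 − 72k. This must still be ≥ 672, so k ≤ 1.
k = 1 is achieved by 1 value at 17 and 8 at 89, total 729; lower one of the 89's by 57 (still > 17) to reach 672.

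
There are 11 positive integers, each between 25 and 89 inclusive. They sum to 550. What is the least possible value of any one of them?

To make one integer as small as possible, make the other 10 as large as possible.
The other 10 can take up 10 × 89 = 890 ≥ 550 − 25, so one integer can sit at its floor of 25.
Achievable: one at 25 and the other 10 totalling 525, which fits since 10 × 25 ≤ 525 ≤ 10 × 89.

25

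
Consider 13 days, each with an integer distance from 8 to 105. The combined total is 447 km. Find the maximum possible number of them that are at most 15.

10

Suppose k of them are at most 15. Those contribute at most 15 each and the rest at most 105 each.
So the total is at most 15k + 105(13 − k) = 1365 − 90k. This must still be ≥ 447, so k ≤ 10.
k = 10 is achieved by 10 values at 15 and 3 at 105, total 465; lower one of the 105's by 18 (still > 15) to reach 447.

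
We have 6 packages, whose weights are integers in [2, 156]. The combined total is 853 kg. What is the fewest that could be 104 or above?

Suppose at most 6 − j of them reach 104; then j values are ≤ 103 and the rest ≤ 156.
The total is then ≤ 103·j + 156·(6 − j) = 936 − 53j. For this to be ≥ 853 we need j ≤ 1, so at least 6 − 1 = 5 must reach 104.
Exactly 5 works: 5 values at 156 and 1 at 103 total 883; lower one of the high values by 30 (still ≥ 104) to hit 853.

5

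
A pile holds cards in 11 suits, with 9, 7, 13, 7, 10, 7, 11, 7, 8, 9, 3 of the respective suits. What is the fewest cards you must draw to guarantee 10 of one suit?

In the worst case you take as many as possible of each suit without reaching 10: 9 + 7 + 9 + 7 + 9 + 7 + 9 + 7 + 8 + 9 + 3 = 84.
The next one must give 10 of some suit, so 84 + 1 = 85.

85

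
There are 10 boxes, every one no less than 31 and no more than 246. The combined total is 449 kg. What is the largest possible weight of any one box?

170

To make one box as large as possible, make the other 9 as small as possible.
The other 9 contribute at least 9 × 31 = 279, leaving at most 449 − 279 = 170.
Since 170 ≤ 246, this is achievable: one at 170 and 9 at 31.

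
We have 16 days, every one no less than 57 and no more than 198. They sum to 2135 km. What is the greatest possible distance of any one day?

198

Maximizing one value means minimizing the remaining 15.
The other 15 contribute at least 15 × 57 = 855, leaving at most 2135 − 855 = 1280.
But each day is capped at 198, so the maximum is 198.
Achievable: one at 198 and the other 15 totalling 1937, which fits since 15 × 57 ≤ 1937 ≤ 15 × 198.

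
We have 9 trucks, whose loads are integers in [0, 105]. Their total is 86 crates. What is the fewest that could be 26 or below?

Let j be the number exceeding 26. Then the total is ≥ 27·j + 0·(9 − j) = 0 + 27j.
So 27j ≤ 86 and j ≤ 3; hence at least 9 − 3 = 6 are ≤ 26.
Exactly 6 works: 6 values at 0 and 3 at 27 total 81; raise one of the low values by 5 (still ≤ 26) to hit 86.

6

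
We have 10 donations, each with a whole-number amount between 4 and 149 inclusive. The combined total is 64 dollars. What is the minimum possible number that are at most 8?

6

Let j be the number exceeding 8. Then the total is ≥ 9·j + 4·(10 − j) = 40 + 5j.
So 5j ≤ 24 and j ≤ 4; hence at least 10 − 4 = 6 are ≤ 8.
Exactly 6 works: 6 values at 4 and 4 at 9 total 60; raise one of the low values by 4 (still ≤ 8) to hit 64.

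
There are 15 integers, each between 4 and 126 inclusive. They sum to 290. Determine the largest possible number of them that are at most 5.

13

Each value at 5 or below falls at least 126 − 5 = 121 short of the ceiling 126.
The ceiling total is 15 × 126 = 1890, and we need 290, so at most ⌊(1890 − 290)/121⌋ = 13 can be that low.
k = 13 is achieved by 13 values at 5 and 2 at 126, total 317; lower one of the 126's by 27 (still > 5) to reach 290.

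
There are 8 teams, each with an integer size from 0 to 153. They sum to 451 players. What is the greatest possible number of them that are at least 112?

4

Suppose k of them are at least 112. Those contribute at least 112 each and the other 8 − k at least 0 each.
So the total is at least 112k + 0(8 − k) = 0 + 112k. This must be ≤ 451, giving k ≤ 4.
k = 4 is achieved by 4 values at 112 and 4 at 0, total 448; add 3 to one value (staying below 112) to reach 451.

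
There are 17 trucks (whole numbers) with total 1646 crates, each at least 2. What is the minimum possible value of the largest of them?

97

If every one of the 17 were at most 96, the total would be at most 17 × 96 = 1632 < 1646.
Equality holds with 14 values of 97 and 3 values of 96.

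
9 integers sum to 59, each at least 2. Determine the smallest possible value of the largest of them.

7

If every one of the 9 were at most 6, the total would be at most 9 × 6 = 54 < 59.
Equality holds with 5 values of 7 and 4 values of 6.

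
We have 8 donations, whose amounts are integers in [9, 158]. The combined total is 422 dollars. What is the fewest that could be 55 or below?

1

If only k of them are at most 55, the other 8 − k are at least 56, so the total is at least (8 − k)·56 + k·9.
This is ≤ 422, so (8 − k)·56 + 9k ≤ 422, which gives k ≥ 1.
Exactly 1 works: 1 value at 9 and 7 at 56 total 401; raise one of the low values by 21 (still ≤ 55) to hit 422.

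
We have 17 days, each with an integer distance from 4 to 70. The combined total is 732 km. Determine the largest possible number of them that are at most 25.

10

Each value at 25 or below falls at least 70 − 25 = 45 short of the ceiling 70.
The ceiling total is 17 × 70 = 1190, and we need 732, so at most ⌊(1190 − 732)/45⌋ = 10 can be that low.
k = 10 is achieved by 10 values at 25 and 7 at 70, total 740; lower one of the 70's by 8 (still > 25) to reach 732.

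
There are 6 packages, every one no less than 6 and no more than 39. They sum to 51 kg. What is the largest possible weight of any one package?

21

To make one package as large as possible, make the other 5 as small as possible.
The other 5 contribute at least 5 × 6 = 30, leaving at most 51 − 30 = 21.
Since 21 ≤ 39, this is achievable: one at 21 and 5 at 6.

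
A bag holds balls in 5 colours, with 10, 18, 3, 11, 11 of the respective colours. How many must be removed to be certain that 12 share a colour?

47

In the worst case you take as many as possible of each colour without reaching 12: 10 + 11 + 3 + 11 + 11 = 46.
The next one must give 12 of some colour, so 46 + 1 = 47.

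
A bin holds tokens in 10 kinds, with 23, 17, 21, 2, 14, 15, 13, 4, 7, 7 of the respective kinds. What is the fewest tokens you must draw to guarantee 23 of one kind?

123

In the worst case you take as many as possible of each kind without reaching 23: 22 + 17 + 21 + 2 + 14 + 15 + 13 + 4 + 7 + 7 = 122.
The next one must give 23 of some kind, so 122 + 1 = 123.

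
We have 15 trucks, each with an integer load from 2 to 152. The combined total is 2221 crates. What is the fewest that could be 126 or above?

13

Each value short of 126 is at most 125, costing at least 152 − 125 = 27 against the maximum total of 2280.
We can afford to lose at most 2280 − 2221 = 59, so at most ⌊59/27⌋ = 2 fall short, and at least 13 are ≥ 126.
Exactly 13 works: 13 values at 152 and 2 at 125 total 2226; lower one of the high values by 5 (still ≥ 126) to hit 2221.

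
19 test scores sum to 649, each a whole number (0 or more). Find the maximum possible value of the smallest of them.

The 19 values sum to 649, so their minimum is at most ⌊649/19⌋ = 34.
Taking 16 copies of 34 and 3 copies of 35 gives exactly 649, so 34 is attained.

34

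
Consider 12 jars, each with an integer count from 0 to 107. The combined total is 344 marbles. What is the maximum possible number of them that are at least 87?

3

If k of the values are ≥ 87, the total is ≥ 87k + 0(12 − k).
Setting 87k + 0(12 − k) ≤ 344 gives 87k ≤ 344, so k ≤ 3.
k = 3 is achieved by 3 values at 87 and 9 at 0, total 261; add 83 to one value (staying below 87) to reach 344.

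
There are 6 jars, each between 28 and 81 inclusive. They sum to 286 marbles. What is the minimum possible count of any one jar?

28

Minimizing one value means maximizing the remaining 5.
The other 5 can take up 5 × 81 = 405 ≥ 286 − 28, so one jar can sit at its floor of 28.
Achievable: one at 28 and the other 5 totalling 258, which fits since 5 × 28 ≤ 258 ≤ 5 × 81.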